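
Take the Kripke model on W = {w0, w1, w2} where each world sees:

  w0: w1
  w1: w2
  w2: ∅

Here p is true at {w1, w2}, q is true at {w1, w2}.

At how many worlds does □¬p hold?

w0: successors {w1}; ¬p there: w1:F. ✗
w1: successors {w2}; ¬p there: w2:F. ✗
w2: no successors, so □¬p holds vacuously. ✓
Satisfying worlds: {w2}.

1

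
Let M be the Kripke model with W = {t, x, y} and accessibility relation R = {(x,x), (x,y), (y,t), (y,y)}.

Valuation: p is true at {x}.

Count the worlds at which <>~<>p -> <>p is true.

2

t: <>~<>p is F, <>p is F. ✓
x: <>~<>p is T, <>p is T. ✓
y: <>~<>p is T, <>p is F. ✗
Satisfying worlds: {t, x}.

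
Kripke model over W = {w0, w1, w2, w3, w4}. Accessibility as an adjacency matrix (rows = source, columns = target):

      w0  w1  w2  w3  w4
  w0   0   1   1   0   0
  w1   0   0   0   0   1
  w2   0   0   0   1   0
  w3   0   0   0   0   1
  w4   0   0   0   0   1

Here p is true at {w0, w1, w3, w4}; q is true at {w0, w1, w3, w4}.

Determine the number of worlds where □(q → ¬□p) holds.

w0: successors {w1, w2}; q → ¬□p there: w1:F, w2:T. ✗
w1: successors {w4}; q → ¬□p there: w4:F. ✗
w2: successors {w3}; q → ¬□p there: w3:F. ✗
w3: successors {w4}; q → ¬□p there: w4:F. ✗
w4: successors {w4}; q → ¬□p there: w4:F. ✗
Satisfying worlds: ∅.

0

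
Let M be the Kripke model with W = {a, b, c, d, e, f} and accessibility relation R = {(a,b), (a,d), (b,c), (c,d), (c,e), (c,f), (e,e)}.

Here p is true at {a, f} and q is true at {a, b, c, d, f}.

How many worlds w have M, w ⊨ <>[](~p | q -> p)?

2

a: successors {b, d}; [](~p | q -> p) there: b:F, d:T. ✓
b: successors {c}; [](~p | q -> p) there: c:F. ✗
c: successors {d, e, f}; [](~p | q -> p) there: d:T, e:F, f:T. ✓
d: no successors, so <>[](~p | q -> p) fails. ✗
e: successors {e}; [](~p | q -> p) there: e:F. ✗
f: no successors, so <>[](~p | q -> p) fails. ✗
Satisfying worlds: {a, c}.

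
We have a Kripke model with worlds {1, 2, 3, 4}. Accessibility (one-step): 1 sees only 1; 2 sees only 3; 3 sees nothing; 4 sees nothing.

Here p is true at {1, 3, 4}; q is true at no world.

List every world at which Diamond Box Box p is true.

{1, 2}

1: successors {1}; Box Box p there: 1:T. ✓
2: successors {3}; Box Box p there: 3:T. ✓
3: no successors, so Diamond Box Box p fails. ✗
4: no successors, so Diamond Box Box p fails. ✗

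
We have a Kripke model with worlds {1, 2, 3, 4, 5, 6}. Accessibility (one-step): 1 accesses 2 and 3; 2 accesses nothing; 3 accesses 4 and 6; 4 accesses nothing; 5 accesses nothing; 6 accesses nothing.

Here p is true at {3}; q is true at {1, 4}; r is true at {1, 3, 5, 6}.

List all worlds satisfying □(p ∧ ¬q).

1: successors {2, 3}; p ∧ ¬q there: 2:F, 3:T. ✗
2: no successors, so □(p ∧ ¬q) holds vacuously. ✓
3: successors {4, 6}; p ∧ ¬q there: 4:F, 6:F. ✗
4: no successors, so □(p ∧ ¬q) holds vacuously. ✓
5: no successors, so □(p ∧ ¬q) holds vacuously. ✓
6: no successors, so □(p ∧ ¬q) holds vacuously. ✓

{2, 4, 5, 6}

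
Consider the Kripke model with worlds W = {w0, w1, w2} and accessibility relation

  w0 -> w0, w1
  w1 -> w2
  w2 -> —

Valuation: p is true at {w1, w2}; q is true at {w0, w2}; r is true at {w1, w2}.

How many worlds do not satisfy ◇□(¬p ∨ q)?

1

w0: successors {w0, w1}; □(¬p ∨ q) there: w0:F, w1:T. ✓
w1: successors {w2}; □(¬p ∨ q) there: w2:T. ✓
w2: no successors, so ◇□(¬p ∨ q) fails. ✗
Satisfying worlds: {w0, w1}.
So ◇□(¬p ∨ q) fails at the other 1 world.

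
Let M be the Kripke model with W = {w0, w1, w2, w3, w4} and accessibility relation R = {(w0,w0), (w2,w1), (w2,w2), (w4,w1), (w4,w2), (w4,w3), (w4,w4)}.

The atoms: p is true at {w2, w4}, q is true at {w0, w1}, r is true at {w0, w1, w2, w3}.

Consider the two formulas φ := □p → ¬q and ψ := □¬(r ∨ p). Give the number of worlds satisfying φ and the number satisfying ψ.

For □p → ¬q:
w0: □p is F, ¬q is F. ✓
w1: □p is T, ¬q is F. ✗
w2: □p is F, ¬q is T. ✓
w3: □p is T, ¬q is T. ✓
w4: □p is F, ¬q is T. ✓
— 4 worlds.
For □¬(r ∨ p):
w0: successors {w0}; ¬(r ∨ p) there: w0:F. ✗
w1: no successors, so □¬(r ∨ p) holds vacuously. ✓
w2: successors {w1, w2}; ¬(r ∨ p) there: w1:F, w2:F. ✗
w3: no successors, so □¬(r ∨ p) holds vacuously. ✓
w4: successors {w1, w2, w3, w4}; ¬(r ∨ p) there: w1:F, w2:F, w3:F, w4:F. ✗
— 2 worlds.

4 and 2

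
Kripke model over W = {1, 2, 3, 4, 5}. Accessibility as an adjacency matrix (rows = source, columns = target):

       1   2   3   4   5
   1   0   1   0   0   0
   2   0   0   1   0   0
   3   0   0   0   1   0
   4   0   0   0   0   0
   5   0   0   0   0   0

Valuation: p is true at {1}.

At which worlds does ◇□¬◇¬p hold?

1: successors {2}; □¬◇¬p there: 2:F. ✗
2: successors {3}; □¬◇¬p there: 3:T. ✓
3: successors {4}; □¬◇¬p there: 4:T. ✓
4: no successors, so ◇□¬◇¬p fails. ✗
5: no successors, so ◇□¬◇¬p fails. ✗

{2, 3}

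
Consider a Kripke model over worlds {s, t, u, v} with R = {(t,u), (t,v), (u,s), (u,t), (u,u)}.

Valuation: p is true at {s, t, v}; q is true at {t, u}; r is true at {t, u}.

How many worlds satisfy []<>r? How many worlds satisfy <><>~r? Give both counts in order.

2 and 2

For []<>r:
s: no successors, so []<>r holds vacuously. ✓
t: successors {u, v}; <>r there: u:T, v:F. ✗
u: successors {s, t, u}; <>r there: s:F, t:T, u:T. ✗
v: no successors, so []<>r holds vacuously. ✓
— 2 worlds.
For <><>~r:
s: no successors, so <><>~r fails. ✗
t: successors {u, v}; <>~r there: u:T, v:F. ✓
u: successors {s, t, u}; <>~r there: s:F, t:T, u:T. ✓
v: no successors, so <><>~r fails. ✗
— 2 worlds.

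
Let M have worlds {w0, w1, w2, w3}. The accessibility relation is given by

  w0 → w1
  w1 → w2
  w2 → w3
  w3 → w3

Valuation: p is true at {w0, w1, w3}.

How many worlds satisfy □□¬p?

1

w0: successors {w1}; □¬p there: w1:T. ✓
w1: successors {w2}; □¬p there: w2:F. ✗
w2: successors {w3}; □¬p there: w3:F. ✗
w3: successors {w3}; □¬p there: w3:F. ✗
Satisfying worlds: {w0}.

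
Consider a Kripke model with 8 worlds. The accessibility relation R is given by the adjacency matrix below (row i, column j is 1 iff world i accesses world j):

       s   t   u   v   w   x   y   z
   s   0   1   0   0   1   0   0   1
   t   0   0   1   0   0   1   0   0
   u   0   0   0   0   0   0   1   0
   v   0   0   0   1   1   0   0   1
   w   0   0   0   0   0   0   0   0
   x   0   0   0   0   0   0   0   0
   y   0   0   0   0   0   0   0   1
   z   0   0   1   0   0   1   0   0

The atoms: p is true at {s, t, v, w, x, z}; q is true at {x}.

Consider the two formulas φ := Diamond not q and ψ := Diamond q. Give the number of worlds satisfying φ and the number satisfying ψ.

For Diamond not q:
s: successors {t, w, z}; not q there: t:T, w:T, z:T. ✓
t: successors {u, x}; not q there: u:T, x:F. ✓
u: successors {y}; not q there: y:T. ✓
v: successors {v, w, z}; not q there: v:T, w:T, z:T. ✓
w: no successors, so Diamond not q fails. ✗
x: no successors, so Diamond not q fails. ✗
y: successors {z}; not q there: z:T. ✓
z: successors {u, x}; not q there: u:T, x:F. ✓
— 6 worlds.
For Diamond q:
s: successors {t, w, z}; q there: t:F, w:F, z:F. ✗
t: successors {u, x}; q there: u:F, x:T. ✓
u: successors {y}; q there: y:F. ✗
v: successors {v, w, z}; q there: v:F, w:F, z:F. ✗
w: no successors, so Diamond q fails. ✗
x: no successors, so Diamond q fails. ✗
y: successors {z}; q there: z:F. ✗
z: successors {u, x}; q there: u:F, x:T. ✓
— 2 worlds.

6 and 2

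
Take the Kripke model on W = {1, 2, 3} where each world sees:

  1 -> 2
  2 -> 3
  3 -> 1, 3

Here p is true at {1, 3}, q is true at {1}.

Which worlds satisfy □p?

{2, 3}

1: successors {2}; p there: 2:F. ✗
2: successors {3}; p there: 3:T. ✓
3: successors {1, 3}; p there: 1:T, 3:T. ✓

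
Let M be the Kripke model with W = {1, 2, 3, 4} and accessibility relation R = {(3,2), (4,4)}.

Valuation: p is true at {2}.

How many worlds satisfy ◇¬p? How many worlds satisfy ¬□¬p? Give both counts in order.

For ◇¬p:
1: no successors, so ◇¬p fails. ✗
2: no successors, so ◇¬p fails. ✗
3: successors {2}; ¬p there: 2:F. ✗
4: successors {4}; ¬p there: 4:T. ✓
— 1 world.
For ¬□¬p:
1: □¬p is T. ✗
2: □¬p is T. ✗
3: □¬p is F. ✓
4: □¬p is T. ✗
— 1 world.

1 and 1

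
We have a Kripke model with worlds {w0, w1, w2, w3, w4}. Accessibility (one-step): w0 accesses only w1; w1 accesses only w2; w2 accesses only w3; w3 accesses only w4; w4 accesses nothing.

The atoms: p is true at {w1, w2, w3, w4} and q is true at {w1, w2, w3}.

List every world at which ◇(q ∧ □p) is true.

{w0, w1, w2}

w0: successors {w1}; q ∧ □p there: w1:T. ✓
w1: successors {w2}; q ∧ □p there: w2:T. ✓
w2: successors {w3}; q ∧ □p there: w3:T. ✓
w3: successors {w4}; q ∧ □p there: w4:F. ✗
w4: no successors, so ◇(q ∧ □p) fails. ✗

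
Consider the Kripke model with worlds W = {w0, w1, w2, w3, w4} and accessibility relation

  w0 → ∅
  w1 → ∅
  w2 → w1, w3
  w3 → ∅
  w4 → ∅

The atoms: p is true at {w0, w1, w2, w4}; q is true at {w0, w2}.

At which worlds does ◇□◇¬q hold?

w0: no successors, so ◇□◇¬q fails. ✗
w1: no successors, so ◇□◇¬q fails. ✗
w2: successors {w1, w3}; □◇¬q there: w1:T, w3:T. ✓
w3: no successors, so ◇□◇¬q fails. ✗
w4: no successors, so ◇□◇¬q fails. ✗

{w2}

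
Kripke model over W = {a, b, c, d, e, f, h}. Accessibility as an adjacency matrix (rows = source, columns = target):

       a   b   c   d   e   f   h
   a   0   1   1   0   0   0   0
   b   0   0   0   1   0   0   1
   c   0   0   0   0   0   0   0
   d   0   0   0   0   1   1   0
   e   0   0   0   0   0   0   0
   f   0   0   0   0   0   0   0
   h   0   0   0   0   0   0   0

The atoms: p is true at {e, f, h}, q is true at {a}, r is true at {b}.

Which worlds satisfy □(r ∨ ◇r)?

a: successors {b, c}; r ∨ ◇r there: b:T, c:F. ✗
b: successors {d, h}; r ∨ ◇r there: d:F, h:F. ✗
c: no successors, so □(r ∨ ◇r) holds vacuously. ✓
d: successors {e, f}; r ∨ ◇r there: e:F, f:F. ✗
e: no successors, so □(r ∨ ◇r) holds vacuously. ✓
f: no successors, so □(r ∨ ◇r) holds vacuously. ✓
h: no successors, so □(r ∨ ◇r) holds vacuously. ✓

{c, e, f, h}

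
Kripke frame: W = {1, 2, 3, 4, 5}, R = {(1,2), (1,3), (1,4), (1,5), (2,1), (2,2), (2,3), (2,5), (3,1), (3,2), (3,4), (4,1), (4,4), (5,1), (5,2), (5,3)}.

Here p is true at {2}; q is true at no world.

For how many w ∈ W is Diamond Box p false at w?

1: successors {2, 3, 4, 5}; Box p there: 2:F, 3:F, 4:F, 5:F. ✗
2: successors {1, 2, 3, 5}; Box p there: 1:F, 2:F, 3:F, 5:F. ✗
3: successors {1, 2, 4}; Box p there: 1:F, 2:F, 4:F. ✗
4: successors {1, 4}; Box p there: 1:F, 4:F. ✗
5: successors {1, 2, 3}; Box p there: 1:F, 2:F, 3:F. ✗
Satisfying worlds: ∅.
So Diamond Box p fails at the other 5 worlds.

5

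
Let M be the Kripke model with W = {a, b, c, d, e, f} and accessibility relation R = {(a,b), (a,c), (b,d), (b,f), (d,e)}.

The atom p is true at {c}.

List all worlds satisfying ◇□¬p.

a: successors {b, c}; □¬p there: b:T, c:T. ✓
b: successors {d, f}; □¬p there: d:T, f:T. ✓
c: no successors, so ◇□¬p fails. ✗
d: successors {e}; □¬p there: e:T. ✓
e: no successors, so ◇□¬p fails. ✗
f: no successors, so ◇□¬p fails. ✗

{a, b, d}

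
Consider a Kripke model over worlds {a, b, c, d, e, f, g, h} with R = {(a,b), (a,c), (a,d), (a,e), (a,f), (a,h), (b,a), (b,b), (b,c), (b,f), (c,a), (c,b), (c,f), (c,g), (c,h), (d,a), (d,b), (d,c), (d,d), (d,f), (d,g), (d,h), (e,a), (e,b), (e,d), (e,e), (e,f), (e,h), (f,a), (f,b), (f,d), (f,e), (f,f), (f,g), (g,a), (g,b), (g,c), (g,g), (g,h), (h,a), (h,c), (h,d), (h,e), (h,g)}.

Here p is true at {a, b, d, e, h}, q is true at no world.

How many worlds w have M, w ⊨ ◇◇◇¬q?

8

a: successors {b, c, d, e, f, h}; ◇◇¬q there: b:T, c:T, d:T, e:T, f:T, h:T. ✓
b: successors {a, b, c, f}; ◇◇¬q there: a:T, b:T, c:T, f:T. ✓
c: successors {a, b, f, g, h}; ◇◇¬q there: a:T, b:T, f:T, g:T, h:T. ✓
d: successors {a, b, c, d, f, g, h}; ◇◇¬q there: a:T, b:T, c:T, d:T, f:T, g:T, h:T. ✓
e: successors {a, b, d, e, f, h}; ◇◇¬q there: a:T, b:T, d:T, e:T, f:T, h:T. ✓
f: successors {a, b, d, e, f, g}; ◇◇¬q there: a:T, b:T, d:T, e:T, f:T, g:T. ✓
g: successors {a, b, c, g, h}; ◇◇¬q there: a:T, b:T, c:T, g:T, h:T. ✓
h: successors {a, c, d, e, g}; ◇◇¬q there: a:T, c:T, d:T, e:T, g:T. ✓
Satisfying worlds: {a, b, c, d, e, f, g, h}.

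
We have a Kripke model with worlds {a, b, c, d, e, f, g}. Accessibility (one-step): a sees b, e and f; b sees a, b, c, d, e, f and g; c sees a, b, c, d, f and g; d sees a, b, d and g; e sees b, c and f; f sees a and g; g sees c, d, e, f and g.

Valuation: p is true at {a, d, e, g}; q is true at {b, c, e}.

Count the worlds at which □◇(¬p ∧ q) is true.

a: successors {b, e, f}; ◇(¬p ∧ q) there: b:T, e:T, f:F. ✗
b: successors {a, b, c, d, e, f, g}; ◇(¬p ∧ q) there: a:T, b:T, c:T, d:T, e:T, f:F, g:T. ✗
c: successors {a, b, c, d, f, g}; ◇(¬p ∧ q) there: a:T, b:T, c:T, d:T, f:F, g:T. ✗
d: successors {a, b, d, g}; ◇(¬p ∧ q) there: a:T, b:T, d:T, g:T. ✓
e: successors {b, c, f}; ◇(¬p ∧ q) there: b:T, c:T, f:F. ✗
f: successors {a, g}; ◇(¬p ∧ q) there: a:T, g:T. ✓
g: successors {c, d, e, f, g}; ◇(¬p ∧ q) there: c:T, d:T, e:T, f:F, g:T. ✗
Satisfying worlds: {d, f}.

2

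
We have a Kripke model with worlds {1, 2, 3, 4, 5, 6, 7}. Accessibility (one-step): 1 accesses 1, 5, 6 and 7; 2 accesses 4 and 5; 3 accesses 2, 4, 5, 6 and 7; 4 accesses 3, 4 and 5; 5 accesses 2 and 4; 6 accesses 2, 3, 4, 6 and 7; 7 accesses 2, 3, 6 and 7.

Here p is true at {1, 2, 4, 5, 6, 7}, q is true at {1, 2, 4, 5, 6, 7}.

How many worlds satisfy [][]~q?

1: successors {1, 5, 6, 7}; []~q there: 1:F, 5:F, 6:F, 7:F. ✗
2: successors {4, 5}; []~q there: 4:F, 5:F. ✗
3: successors {2, 4, 5, 6, 7}; []~q there: 2:F, 4:F, 5:F, 6:F, 7:F. ✗
4: successors {3, 4, 5}; []~q there: 3:F, 4:F, 5:F. ✗
5: successors {2, 4}; []~q there: 2:F, 4:F. ✗
6: successors {2, 3, 4, 6, 7}; []~q there: 2:F, 3:F, 4:F, 6:F, 7:F. ✗
7: successors {2, 3, 6, 7}; []~q there: 2:F, 3:F, 6:F, 7:F. ✗
Satisfying worlds: ∅.

0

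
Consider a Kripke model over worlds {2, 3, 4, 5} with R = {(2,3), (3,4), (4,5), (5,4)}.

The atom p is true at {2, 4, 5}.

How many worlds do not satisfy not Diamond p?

3

2: Diamond p is F. ✓
3: Diamond p is T. ✗
4: Diamond p is T. ✗
5: Diamond p is T. ✗
Satisfying worlds: {2}.
So not Diamond p fails at the other 3 worlds.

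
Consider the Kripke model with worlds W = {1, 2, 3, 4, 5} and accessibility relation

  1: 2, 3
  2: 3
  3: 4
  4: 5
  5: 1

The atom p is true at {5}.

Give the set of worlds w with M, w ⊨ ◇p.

1: successors {2, 3}; p there: 2:F, 3:F. ✗
2: successors {3}; p there: 3:F. ✗
3: successors {4}; p there: 4:F. ✗
4: successors {5}; p there: 5:T. ✓
5: successors {1}; p there: 1:F. ✗

{4}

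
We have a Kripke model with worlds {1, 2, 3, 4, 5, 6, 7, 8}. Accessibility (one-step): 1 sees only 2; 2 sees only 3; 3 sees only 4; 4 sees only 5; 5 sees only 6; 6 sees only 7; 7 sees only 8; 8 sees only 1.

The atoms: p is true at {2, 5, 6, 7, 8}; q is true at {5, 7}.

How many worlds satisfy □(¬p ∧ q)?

0

1: successors {2}; ¬p ∧ q there: 2:F. ✗
2: successors {3}; ¬p ∧ q there: 3:F. ✗
3: successors {4}; ¬p ∧ q there: 4:F. ✗
4: successors {5}; ¬p ∧ q there: 5:F. ✗
5: successors {6}; ¬p ∧ q there: 6:F. ✗
6: successors {7}; ¬p ∧ q there: 7:F. ✗
7: successors {8}; ¬p ∧ q there: 8:F. ✗
8: successors {1}; ¬p ∧ q there: 1:F. ✗
Satisfying worlds: ∅.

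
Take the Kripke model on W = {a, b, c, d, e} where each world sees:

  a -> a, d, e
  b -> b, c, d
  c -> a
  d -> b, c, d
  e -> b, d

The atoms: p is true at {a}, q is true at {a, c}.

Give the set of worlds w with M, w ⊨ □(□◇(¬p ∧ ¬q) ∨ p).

a: successors {a, d, e}; □◇(¬p ∧ ¬q) ∨ p there: a:T, d:F, e:T. ✗
b: successors {b, c, d}; □◇(¬p ∧ ¬q) ∨ p there: b:F, c:T, d:F. ✗
c: successors {a}; □◇(¬p ∧ ¬q) ∨ p there: a:T. ✓
d: successors {b, c, d}; □◇(¬p ∧ ¬q) ∨ p there: b:F, c:T, d:F. ✗
e: successors {b, d}; □◇(¬p ∧ ¬q) ∨ p there: b:F, d:F. ✗

{c}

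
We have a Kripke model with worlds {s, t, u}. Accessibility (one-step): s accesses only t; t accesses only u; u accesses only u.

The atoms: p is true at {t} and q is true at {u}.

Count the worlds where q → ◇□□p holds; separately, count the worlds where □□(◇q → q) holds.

For q → ◇□□p:
s: q is F, ◇□□p is F. ✓
t: q is F, ◇□□p is F. ✓
u: q is T, ◇□□p is F. ✗
— 2 worlds.
For □□(◇q → q):
s: successors {t}; □(◇q → q) there: t:T. ✓
t: successors {u}; □(◇q → q) there: u:T. ✓
u: successors {u}; □(◇q → q) there: u:T. ✓
— 3 worlds.

2 and 3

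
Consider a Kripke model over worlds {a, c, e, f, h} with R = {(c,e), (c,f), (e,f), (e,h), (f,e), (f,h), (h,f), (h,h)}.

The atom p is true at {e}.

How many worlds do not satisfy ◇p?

3

a: no successors, so ◇p fails. ✗
c: successors {e, f}; p there: e:T, f:F. ✓
e: successors {f, h}; p there: f:F, h:F. ✗
f: successors {e, h}; p there: e:T, h:F. ✓
h: successors {f, h}; p there: f:F, h:F. ✗
Satisfying worlds: {c, f}.
So ◇p fails at the other 3 worlds.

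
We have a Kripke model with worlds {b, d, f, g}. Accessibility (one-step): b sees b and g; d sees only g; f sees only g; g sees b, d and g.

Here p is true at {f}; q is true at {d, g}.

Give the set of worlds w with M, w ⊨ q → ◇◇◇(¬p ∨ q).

{b, d, f, g}

b: q is F, ◇◇◇(¬p ∨ q) is T. ✓
d: q is T, ◇◇◇(¬p ∨ q) is T. ✓
f: q is F, ◇◇◇(¬p ∨ q) is T. ✓
g: q is T, ◇◇◇(¬p ∨ q) is T. ✓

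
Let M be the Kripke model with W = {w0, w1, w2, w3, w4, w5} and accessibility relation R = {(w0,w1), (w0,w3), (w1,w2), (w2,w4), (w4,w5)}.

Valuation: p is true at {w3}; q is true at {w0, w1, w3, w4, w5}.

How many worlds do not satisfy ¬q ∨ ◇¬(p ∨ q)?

w0: ¬q is F, ◇¬(p ∨ q) is F. ✗
w1: ¬q is F, ◇¬(p ∨ q) is T. ✓
w2: ¬q is T, ◇¬(p ∨ q) is F. ✓
w3: ¬q is F, ◇¬(p ∨ q) is F. ✗
w4: ¬q is F, ◇¬(p ∨ q) is F. ✗
w5: ¬q is F, ◇¬(p ∨ q) is F. ✗
Satisfying worlds: {w1, w2}.
So ¬q ∨ ◇¬(p ∨ q) fails at the other 4 worlds.

4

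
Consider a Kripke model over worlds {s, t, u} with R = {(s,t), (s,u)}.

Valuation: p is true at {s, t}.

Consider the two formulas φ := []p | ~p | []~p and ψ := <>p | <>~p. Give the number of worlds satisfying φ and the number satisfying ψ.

2 and 1

For []p | ~p | []~p:
s: []p is F, ~p | []~p is F. ✗
t: []p is T, ~p | []~p is T. ✓
u: []p is T, ~p | []~p is T. ✓
— 2 worlds.
For <>p | <>~p:
s: <>p is T, <>~p is T. ✓
t: <>p is F, <>~p is F. ✗
u: <>p is F, <>~p is F. ✗
— 1 world.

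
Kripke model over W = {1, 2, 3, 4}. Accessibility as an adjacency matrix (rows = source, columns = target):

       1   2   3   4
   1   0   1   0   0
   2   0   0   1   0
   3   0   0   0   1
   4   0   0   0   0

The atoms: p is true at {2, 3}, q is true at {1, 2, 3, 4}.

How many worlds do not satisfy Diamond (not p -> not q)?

2

1: successors {2}; not p -> not q there: 2:T. ✓
2: successors {3}; not p -> not q there: 3:T. ✓
3: successors {4}; not p -> not q there: 4:F. ✗
4: no successors, so Diamond (not p -> not q) fails. ✗
Satisfying worlds: {1, 2}.
So Diamond (not p -> not q) fails at the other 2 worlds.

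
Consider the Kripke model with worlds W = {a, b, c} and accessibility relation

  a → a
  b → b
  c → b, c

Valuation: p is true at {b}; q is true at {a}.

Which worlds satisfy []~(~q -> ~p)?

{b}

a: successors {a}; ~(~q -> ~p) there: a:F. ✗
b: successors {b}; ~(~q -> ~p) there: b:T. ✓
c: successors {b, c}; ~(~q -> ~p) there: b:T, c:F. ✗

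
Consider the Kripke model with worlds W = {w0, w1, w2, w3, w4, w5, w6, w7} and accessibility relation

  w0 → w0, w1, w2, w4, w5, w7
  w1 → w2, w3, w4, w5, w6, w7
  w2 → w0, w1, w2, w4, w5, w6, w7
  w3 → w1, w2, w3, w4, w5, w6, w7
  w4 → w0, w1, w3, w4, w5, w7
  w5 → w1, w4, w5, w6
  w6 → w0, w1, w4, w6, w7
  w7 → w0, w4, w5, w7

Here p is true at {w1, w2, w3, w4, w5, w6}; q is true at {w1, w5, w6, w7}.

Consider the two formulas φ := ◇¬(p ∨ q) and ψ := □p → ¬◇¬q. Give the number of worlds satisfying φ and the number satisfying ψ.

For ◇¬(p ∨ q):
w0: successors {w0, w1, w2, w4, w5, w7}; ¬(p ∨ q) there: w0:T, w1:F, w2:F, w4:F, w5:F, w7:F. ✓
w1: successors {w2, w3, w4, w5, w6, w7}; ¬(p ∨ q) there: w2:F, w3:F, w4:F, w5:F, w6:F, w7:F. ✗
w2: successors {w0, w1, w2, w4, w5, w6, w7}; ¬(p ∨ q) there: w0:T, w1:F, w2:F, w4:F, w5:F, w6:F, w7:F. ✓
w3: successors {w1, w2, w3, w4, w5, w6, w7}; ¬(p ∨ q) there: w1:F, w2:F, w3:F, w4:F, w5:F, w6:F, w7:F. ✗
w4: successors {w0, w1, w3, w4, w5, w7}; ¬(p ∨ q) there: w0:T, w1:F, w3:F, w4:F, w5:F, w7:F. ✓
w5: successors {w1, w4, w5, w6}; ¬(p ∨ q) there: w1:F, w4:F, w5:F, w6:F. ✗
w6: successors {w0, w1, w4, w6, w7}; ¬(p ∨ q) there: w0:T, w1:F, w4:F, w6:F, w7:F. ✓
w7: successors {w0, w4, w5, w7}; ¬(p ∨ q) there: w0:T, w4:F, w5:F, w7:F. ✓
— 5 worlds.
For □p → ¬◇¬q:
w0: □p is F, ¬◇¬q is F. ✓
w1: □p is F, ¬◇¬q is F. ✓
w2: □p is F, ¬◇¬q is F. ✓
w3: □p is F, ¬◇¬q is F. ✓
w4: □p is F, ¬◇¬q is F. ✓
w5: □p is T, ¬◇¬q is F. ✗
w6: □p is F, ¬◇¬q is F. ✓
w7: □p is F, ¬◇¬q is F. ✓
— 7 worlds.

5 and 7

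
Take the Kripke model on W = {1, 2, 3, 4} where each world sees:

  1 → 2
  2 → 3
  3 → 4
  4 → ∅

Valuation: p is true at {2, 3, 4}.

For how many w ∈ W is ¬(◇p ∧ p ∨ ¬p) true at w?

1

1: ◇p ∧ p ∨ ¬p is T. ✗
2: ◇p ∧ p ∨ ¬p is T. ✗
3: ◇p ∧ p ∨ ¬p is T. ✗
4: ◇p ∧ p ∨ ¬p is F. ✓
Satisfying worlds: {4}.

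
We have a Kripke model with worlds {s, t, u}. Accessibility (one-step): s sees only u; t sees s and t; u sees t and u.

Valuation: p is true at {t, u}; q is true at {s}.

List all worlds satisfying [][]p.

{s}

s: successors {u}; []p there: u:T. ✓
t: successors {s, t}; []p there: s:T, t:F. ✗
u: successors {t, u}; []p there: t:F, u:T. ✗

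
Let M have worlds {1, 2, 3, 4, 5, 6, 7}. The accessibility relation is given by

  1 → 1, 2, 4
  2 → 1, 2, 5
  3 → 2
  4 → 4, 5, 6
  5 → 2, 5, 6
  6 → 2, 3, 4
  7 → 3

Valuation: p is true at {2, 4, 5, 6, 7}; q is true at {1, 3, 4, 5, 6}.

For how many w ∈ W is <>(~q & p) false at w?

2

1: successors {1, 2, 4}; ~q & p there: 1:F, 2:T, 4:F. ✓
2: successors {1, 2, 5}; ~q & p there: 1:F, 2:T, 5:F. ✓
3: successors {2}; ~q & p there: 2:T. ✓
4: successors {4, 5, 6}; ~q & p there: 4:F, 5:F, 6:F. ✗
5: successors {2, 5, 6}; ~q & p there: 2:T, 5:F, 6:F. ✓
6: successors {2, 3, 4}; ~q & p there: 2:T, 3:F, 4:F. ✓
7: successors {3}; ~q & p there: 3:F. ✗
Satisfying worlds: {1, 2, 3, 5, 6}.
So <>(~q & p) fails at the other 2 worlds.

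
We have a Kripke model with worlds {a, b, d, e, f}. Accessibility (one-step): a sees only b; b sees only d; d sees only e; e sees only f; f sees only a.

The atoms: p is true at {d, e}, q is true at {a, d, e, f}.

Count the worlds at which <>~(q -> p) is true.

a: successors {b}; ~(q -> p) there: b:F. ✗
b: successors {d}; ~(q -> p) there: d:F. ✗
d: successors {e}; ~(q -> p) there: e:F. ✗
e: successors {f}; ~(q -> p) there: f:T. ✓
f: successors {a}; ~(q -> p) there: a:T. ✓
Satisfying worlds: {e, f}.

2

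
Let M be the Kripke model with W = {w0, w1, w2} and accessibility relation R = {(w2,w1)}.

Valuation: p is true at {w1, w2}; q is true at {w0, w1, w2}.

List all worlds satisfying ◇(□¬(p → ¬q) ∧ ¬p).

∅

w0: no successors, so ◇(□¬(p → ¬q) ∧ ¬p) fails. ✗
w1: no successors, so ◇(□¬(p → ¬q) ∧ ¬p) fails. ✗
w2: successors {w1}; □¬(p → ¬q) ∧ ¬p there: w1:F. ✗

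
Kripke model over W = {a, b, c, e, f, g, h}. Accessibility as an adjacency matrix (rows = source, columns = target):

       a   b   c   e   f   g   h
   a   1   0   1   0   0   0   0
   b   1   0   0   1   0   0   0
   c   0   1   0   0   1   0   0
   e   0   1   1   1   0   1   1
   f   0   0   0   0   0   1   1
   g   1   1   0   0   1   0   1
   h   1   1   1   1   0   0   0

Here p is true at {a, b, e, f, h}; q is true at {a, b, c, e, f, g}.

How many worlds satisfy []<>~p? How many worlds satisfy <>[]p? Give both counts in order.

For []<>~p:
a: successors {a, c}; <>~p there: a:T, c:F. ✗
b: successors {a, e}; <>~p there: a:T, e:T. ✓
c: successors {b, f}; <>~p there: b:F, f:T. ✗
e: successors {b, c, e, g, h}; <>~p there: b:F, c:F, e:T, g:F, h:T. ✗
f: successors {g, h}; <>~p there: g:F, h:T. ✗
g: successors {a, b, f, h}; <>~p there: a:T, b:F, f:T, h:T. ✗
h: successors {a, b, c, e}; <>~p there: a:T, b:F, c:F, e:T. ✗
— 1 world.
For <>[]p:
a: successors {a, c}; []p there: a:F, c:T. ✓
b: successors {a, e}; []p there: a:F, e:F. ✗
c: successors {b, f}; []p there: b:T, f:F. ✓
e: successors {b, c, e, g, h}; []p there: b:T, c:T, e:F, g:T, h:F. ✓
f: successors {g, h}; []p there: g:T, h:F. ✓
g: successors {a, b, f, h}; []p there: a:F, b:T, f:F, h:F. ✓
h: successors {a, b, c, e}; []p there: a:F, b:T, c:T, e:F. ✓
— 6 worlds.

1 and 6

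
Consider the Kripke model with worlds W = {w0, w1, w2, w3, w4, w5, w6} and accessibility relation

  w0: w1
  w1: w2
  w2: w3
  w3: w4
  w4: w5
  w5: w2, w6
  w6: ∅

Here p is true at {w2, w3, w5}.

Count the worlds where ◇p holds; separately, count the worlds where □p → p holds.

4 and 4

For ◇p:
w0: successors {w1}; p there: w1:F. ✗
w1: successors {w2}; p there: w2:T. ✓
w2: successors {w3}; p there: w3:T. ✓
w3: successors {w4}; p there: w4:F. ✗
w4: successors {w5}; p there: w5:T. ✓
w5: successors {w2, w6}; p there: w2:T, w6:F. ✓
w6: no successors, so ◇p fails. ✗
— 4 worlds.
For □p → p:
w0: □p is F, p is F. ✓
w1: □p is T, p is F. ✗
w2: □p is T, p is T. ✓
w3: □p is F, p is T. ✓
w4: □p is T, p is F. ✗
w5: □p is F, p is T. ✓
w6: □p is T, p is F. ✗
— 4 worlds.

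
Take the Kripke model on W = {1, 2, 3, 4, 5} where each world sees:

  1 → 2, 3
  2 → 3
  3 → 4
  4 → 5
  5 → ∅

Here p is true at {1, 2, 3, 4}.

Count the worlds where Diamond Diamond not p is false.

4

1: successors {2, 3}; Diamond not p there: 2:F, 3:F. ✗
2: successors {3}; Diamond not p there: 3:F. ✗
3: successors {4}; Diamond not p there: 4:T. ✓
4: successors {5}; Diamond not p there: 5:F. ✗
5: no successors, so Diamond Diamond not p fails. ✗
Satisfying worlds: {3}.
So Diamond Diamond not p fails at the other 4 worlds.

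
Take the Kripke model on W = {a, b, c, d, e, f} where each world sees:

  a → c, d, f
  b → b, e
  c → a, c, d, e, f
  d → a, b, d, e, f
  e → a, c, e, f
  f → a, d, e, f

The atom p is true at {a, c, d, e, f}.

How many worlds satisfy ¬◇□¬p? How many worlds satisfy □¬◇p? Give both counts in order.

6 and 0

For ¬◇□¬p:
a: ◇□¬p is F. ✓
b: ◇□¬p is F. ✓
c: ◇□¬p is F. ✓
d: ◇□¬p is F. ✓
e: ◇□¬p is F. ✓
f: ◇□¬p is F. ✓
— 6 worlds.
For □¬◇p:
a: successors {c, d, f}; ¬◇p there: c:F, d:F, f:F. ✗
b: successors {b, e}; ¬◇p there: b:F, e:F. ✗
c: successors {a, c, d, e, f}; ¬◇p there: a:F, c:F, d:F, e:F, f:F. ✗
d: successors {a, b, d, e, f}; ¬◇p there: a:F, b:F, d:F, e:F, f:F. ✗
e: successors {a, c, e, f}; ¬◇p there: a:F, c:F, e:F, f:F. ✗
f: successors {a, d, e, f}; ¬◇p there: a:F, d:F, e:F, f:F. ✗
— 0 worlds.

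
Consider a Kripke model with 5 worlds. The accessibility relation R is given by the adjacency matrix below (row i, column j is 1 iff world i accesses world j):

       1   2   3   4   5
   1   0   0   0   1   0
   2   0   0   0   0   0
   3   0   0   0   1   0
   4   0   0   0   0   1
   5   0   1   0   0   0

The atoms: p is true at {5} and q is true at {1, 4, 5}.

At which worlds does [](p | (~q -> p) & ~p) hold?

{1, 2, 3, 4}

1: successors {4}; p | (~q -> p) & ~p there: 4:T. ✓
2: no successors, so [](p | (~q -> p) & ~p) holds vacuously. ✓
3: successors {4}; p | (~q -> p) & ~p there: 4:T. ✓
4: successors {5}; p | (~q -> p) & ~p there: 5:T. ✓
5: successors {2}; p | (~q -> p) & ~p there: 2:F. ✗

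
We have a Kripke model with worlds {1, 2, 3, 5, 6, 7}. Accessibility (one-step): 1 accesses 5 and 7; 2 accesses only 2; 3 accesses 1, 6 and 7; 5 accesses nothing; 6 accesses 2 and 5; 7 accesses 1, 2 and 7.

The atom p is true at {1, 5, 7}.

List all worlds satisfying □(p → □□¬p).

{2, 5, 6}

1: successors {5, 7}; p → □□¬p there: 5:T, 7:F. ✗
2: successors {2}; p → □□¬p there: 2:T. ✓
3: successors {1, 6, 7}; p → □□¬p there: 1:F, 6:T, 7:F. ✗
5: no successors, so □(p → □□¬p) holds vacuously. ✓
6: successors {2, 5}; p → □□¬p there: 2:T, 5:T. ✓
7: successors {1, 2, 7}; p → □□¬p there: 1:F, 2:T, 7:F. ✗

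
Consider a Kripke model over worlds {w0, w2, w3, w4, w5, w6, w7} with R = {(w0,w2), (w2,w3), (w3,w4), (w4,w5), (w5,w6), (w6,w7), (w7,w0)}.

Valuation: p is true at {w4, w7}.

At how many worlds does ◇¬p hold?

5

w0: successors {w2}; ¬p there: w2:T. ✓
w2: successors {w3}; ¬p there: w3:T. ✓
w3: successors {w4}; ¬p there: w4:F. ✗
w4: successors {w5}; ¬p there: w5:T. ✓
w5: successors {w6}; ¬p there: w6:T. ✓
w6: successors {w7}; ¬p there: w7:F. ✗
w7: successors {w0}; ¬p there: w0:T. ✓
Satisfying worlds: {w0, w2, w4, w5, w7}.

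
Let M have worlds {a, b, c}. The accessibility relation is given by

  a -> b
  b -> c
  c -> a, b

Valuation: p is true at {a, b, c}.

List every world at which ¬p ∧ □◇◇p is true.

a: ¬p is F, □◇◇p is T. ✗
b: ¬p is F, □◇◇p is T. ✗
c: ¬p is F, □◇◇p is T. ✗

∅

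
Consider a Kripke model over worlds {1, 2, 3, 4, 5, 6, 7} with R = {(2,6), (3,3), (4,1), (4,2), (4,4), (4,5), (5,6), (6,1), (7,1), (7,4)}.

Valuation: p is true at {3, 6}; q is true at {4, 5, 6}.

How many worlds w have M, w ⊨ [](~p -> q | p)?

4

1: no successors, so [](~p -> q | p) holds vacuously. ✓
2: successors {6}; ~p -> q | p there: 6:T. ✓
3: successors {3}; ~p -> q | p there: 3:T. ✓
4: successors {1, 2, 4, 5}; ~p -> q | p there: 1:F, 2:F, 4:T, 5:T. ✗
5: successors {6}; ~p -> q | p there: 6:T. ✓
6: successors {1}; ~p -> q | p there: 1:F. ✗
7: successors {1, 4}; ~p -> q | p there: 1:F, 4:T. ✗
Satisfying worlds: {1, 2, 3, 5}.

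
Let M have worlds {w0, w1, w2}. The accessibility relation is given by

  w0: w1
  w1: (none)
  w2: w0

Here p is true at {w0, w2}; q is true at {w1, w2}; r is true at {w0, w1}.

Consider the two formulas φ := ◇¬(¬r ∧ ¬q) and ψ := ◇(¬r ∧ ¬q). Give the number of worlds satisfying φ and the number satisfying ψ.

For ◇¬(¬r ∧ ¬q):
w0: successors {w1}; ¬(¬r ∧ ¬q) there: w1:T. ✓
w1: no successors, so ◇¬(¬r ∧ ¬q) fails. ✗
w2: successors {w0}; ¬(¬r ∧ ¬q) there: w0:T. ✓
— 2 worlds.
For ◇(¬r ∧ ¬q):
w0: successors {w1}; ¬r ∧ ¬q there: w1:F. ✗
w1: no successors, so ◇(¬r ∧ ¬q) fails. ✗
w2: successors {w0}; ¬r ∧ ¬q there: w0:F. ✗
— 0 worlds.

2 and 0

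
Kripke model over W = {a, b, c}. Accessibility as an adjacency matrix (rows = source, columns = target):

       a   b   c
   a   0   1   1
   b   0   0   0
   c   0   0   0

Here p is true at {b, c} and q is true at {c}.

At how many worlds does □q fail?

1

a: successors {b, c}; q there: b:F, c:T. ✗
b: no successors, so □q holds vacuously. ✓
c: no successors, so □q holds vacuously. ✓
Satisfying worlds: {b, c}.
So □q fails at the other 1 world.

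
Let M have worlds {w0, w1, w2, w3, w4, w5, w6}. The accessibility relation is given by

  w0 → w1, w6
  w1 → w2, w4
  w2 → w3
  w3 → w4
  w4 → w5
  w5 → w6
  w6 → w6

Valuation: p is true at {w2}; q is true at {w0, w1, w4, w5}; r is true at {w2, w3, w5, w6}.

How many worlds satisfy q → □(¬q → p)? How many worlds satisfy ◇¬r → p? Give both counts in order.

For q → □(¬q → p):
w0: q is T, □(¬q → p) is F. ✗
w1: q is T, □(¬q → p) is T. ✓
w2: q is F, □(¬q → p) is F. ✓
w3: q is F, □(¬q → p) is T. ✓
w4: q is T, □(¬q → p) is T. ✓
w5: q is T, □(¬q → p) is F. ✗
w6: q is F, □(¬q → p) is F. ✓
— 5 worlds.
For ◇¬r → p:
w0: ◇¬r is T, p is F. ✗
w1: ◇¬r is T, p is F. ✗
w2: ◇¬r is F, p is T. ✓
w3: ◇¬r is T, p is F. ✗
w4: ◇¬r is F, p is F. ✓
w5: ◇¬r is F, p is F. ✓
w6: ◇¬r is F, p is F. ✓
— 4 worlds.

5 and 4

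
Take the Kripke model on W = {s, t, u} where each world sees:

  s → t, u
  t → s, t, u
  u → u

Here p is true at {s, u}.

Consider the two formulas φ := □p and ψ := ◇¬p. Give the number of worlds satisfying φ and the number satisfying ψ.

For □p:
s: successors {t, u}; p there: t:F, u:T. ✗
t: successors {s, t, u}; p there: s:T, t:F, u:T. ✗
u: successors {u}; p there: u:T. ✓
— 1 world.
For ◇¬p:
s: successors {t, u}; ¬p there: t:T, u:F. ✓
t: successors {s, t, u}; ¬p there: s:F, t:T, u:F. ✓
u: successors {u}; ¬p there: u:F. ✗
— 2 worlds.

1 and 2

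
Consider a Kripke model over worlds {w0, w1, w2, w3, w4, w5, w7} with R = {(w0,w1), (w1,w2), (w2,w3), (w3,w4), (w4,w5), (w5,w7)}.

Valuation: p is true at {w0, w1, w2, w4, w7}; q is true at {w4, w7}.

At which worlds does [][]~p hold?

{w1, w3, w5, w7}

w0: successors {w1}; []~p there: w1:F. ✗
w1: successors {w2}; []~p there: w2:T. ✓
w2: successors {w3}; []~p there: w3:F. ✗
w3: successors {w4}; []~p there: w4:T. ✓
w4: successors {w5}; []~p there: w5:F. ✗
w5: successors {w7}; []~p there: w7:T. ✓
w7: no successors, so [][]~p holds vacuously. ✓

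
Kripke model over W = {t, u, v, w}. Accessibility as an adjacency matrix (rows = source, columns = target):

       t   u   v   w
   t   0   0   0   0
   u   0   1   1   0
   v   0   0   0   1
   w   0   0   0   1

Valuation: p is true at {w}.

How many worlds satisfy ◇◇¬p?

t: no successors, so ◇◇¬p fails. ✗
u: successors {u, v}; ◇¬p there: u:T, v:F. ✓
v: successors {w}; ◇¬p there: w:F. ✗
w: successors {w}; ◇¬p there: w:F. ✗
Satisfying worlds: {u}.

1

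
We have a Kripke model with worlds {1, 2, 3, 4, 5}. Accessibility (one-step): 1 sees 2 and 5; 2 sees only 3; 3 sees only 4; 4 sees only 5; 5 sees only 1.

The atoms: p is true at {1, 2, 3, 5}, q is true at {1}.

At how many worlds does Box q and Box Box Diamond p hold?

1

1: Box q is F, Box Box Diamond p is F. ✗
2: Box q is F, Box Box Diamond p is T. ✗
3: Box q is F, Box Box Diamond p is T. ✗
4: Box q is F, Box Box Diamond p is T. ✗
5: Box q is T, Box Box Diamond p is T. ✓
Satisfying worlds: {5}.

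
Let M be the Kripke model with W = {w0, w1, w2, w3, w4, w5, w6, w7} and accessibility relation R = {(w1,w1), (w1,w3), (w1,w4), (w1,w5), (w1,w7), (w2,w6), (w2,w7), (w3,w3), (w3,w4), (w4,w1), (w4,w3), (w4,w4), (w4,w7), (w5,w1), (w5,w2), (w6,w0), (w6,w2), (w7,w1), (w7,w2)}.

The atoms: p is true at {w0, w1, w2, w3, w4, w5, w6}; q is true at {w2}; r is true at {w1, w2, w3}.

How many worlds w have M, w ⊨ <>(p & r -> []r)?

w0: no successors, so <>(p & r -> []r) fails. ✗
w1: successors {w1, w3, w4, w5, w7}; p & r -> []r there: w1:F, w3:F, w4:T, w5:T, w7:T. ✓
w2: successors {w6, w7}; p & r -> []r there: w6:T, w7:T. ✓
w3: successors {w3, w4}; p & r -> []r there: w3:F, w4:T. ✓
w4: successors {w1, w3, w4, w7}; p & r -> []r there: w1:F, w3:F, w4:T, w7:T. ✓
w5: successors {w1, w2}; p & r -> []r there: w1:F, w2:F. ✗
w6: successors {w0, w2}; p & r -> []r there: w0:T, w2:F. ✓
w7: successors {w1, w2}; p & r -> []r there: w1:F, w2:F. ✗
Satisfying worlds: {w1, w2, w3, w4, w6}.

5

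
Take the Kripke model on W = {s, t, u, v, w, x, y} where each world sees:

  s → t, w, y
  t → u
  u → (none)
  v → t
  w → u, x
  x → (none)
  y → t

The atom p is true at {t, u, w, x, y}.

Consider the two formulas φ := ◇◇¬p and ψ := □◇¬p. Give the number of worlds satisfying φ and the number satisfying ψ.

0 and 2

For ◇◇¬p:
s: successors {t, w, y}; ◇¬p there: t:F, w:F, y:F. ✗
t: successors {u}; ◇¬p there: u:F. ✗
u: no successors, so ◇◇¬p fails. ✗
v: successors {t}; ◇¬p there: t:F. ✗
w: successors {u, x}; ◇¬p there: u:F, x:F. ✗
x: no successors, so ◇◇¬p fails. ✗
y: successors {t}; ◇¬p there: t:F. ✗
— 0 worlds.
For □◇¬p:
s: successors {t, w, y}; ◇¬p there: t:F, w:F, y:F. ✗
t: successors {u}; ◇¬p there: u:F. ✗
u: no successors, so □◇¬p holds vacuously. ✓
v: successors {t}; ◇¬p there: t:F. ✗
w: successors {u, x}; ◇¬p there: u:F, x:F. ✗
x: no successors, so □◇¬p holds vacuously. ✓
y: successors {t}; ◇¬p there: t:F. ✗
— 2 worlds.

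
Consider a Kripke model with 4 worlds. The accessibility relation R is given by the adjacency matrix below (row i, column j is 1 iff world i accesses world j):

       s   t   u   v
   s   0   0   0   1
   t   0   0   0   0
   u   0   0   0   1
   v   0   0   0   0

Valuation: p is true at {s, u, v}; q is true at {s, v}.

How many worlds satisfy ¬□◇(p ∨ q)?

2

s: □◇(p ∨ q) is F. ✓
t: □◇(p ∨ q) is T. ✗
u: □◇(p ∨ q) is F. ✓
v: □◇(p ∨ q) is T. ✗
Satisfying worlds: {s, u}.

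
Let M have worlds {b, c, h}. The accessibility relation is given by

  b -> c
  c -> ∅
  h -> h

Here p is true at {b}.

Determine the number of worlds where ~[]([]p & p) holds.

b: []([]p & p) is F. ✓
c: []([]p & p) is T. ✗
h: []([]p & p) is F. ✓
Satisfying worlds: {b, h}.

2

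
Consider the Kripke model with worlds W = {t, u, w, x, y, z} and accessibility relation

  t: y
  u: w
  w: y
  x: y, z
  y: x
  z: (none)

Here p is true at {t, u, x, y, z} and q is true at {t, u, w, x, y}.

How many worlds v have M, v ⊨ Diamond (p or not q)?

4

t: successors {y}; p or not q there: y:T. ✓
u: successors {w}; p or not q there: w:F. ✗
w: successors {y}; p or not q there: y:T. ✓
x: successors {y, z}; p or not q there: y:T, z:T. ✓
y: successors {x}; p or not q there: x:T. ✓
z: no successors, so Diamond (p or not q) fails. ✗
Satisfying worlds: {t, w, x, y}.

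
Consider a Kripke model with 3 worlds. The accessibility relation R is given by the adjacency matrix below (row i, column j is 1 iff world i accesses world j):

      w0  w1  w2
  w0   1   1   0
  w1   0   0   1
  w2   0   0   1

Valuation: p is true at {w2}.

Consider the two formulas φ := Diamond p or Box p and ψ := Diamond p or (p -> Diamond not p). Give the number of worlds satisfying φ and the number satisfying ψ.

For Diamond p or Box p:
w0: Diamond p is F, Box p is F. ✗
w1: Diamond p is T, Box p is T. ✓
w2: Diamond p is T, Box p is T. ✓
— 2 worlds.
For Diamond p or (p -> Diamond not p):
w0: Diamond p is F, p -> Diamond not p is T. ✓
w1: Diamond p is T, p -> Diamond not p is T. ✓
w2: Diamond p is T, p -> Diamond not p is F. ✓
— 3 worlds.

2 and 3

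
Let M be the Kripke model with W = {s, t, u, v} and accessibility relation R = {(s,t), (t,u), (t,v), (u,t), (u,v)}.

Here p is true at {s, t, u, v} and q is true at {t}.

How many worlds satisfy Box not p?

s: successors {t}; not p there: t:F. ✗
t: successors {u, v}; not p there: u:F, v:F. ✗
u: successors {t, v}; not p there: t:F, v:F. ✗
v: no successors, so Box not p holds vacuously. ✓
Satisfying worlds: {v}.

1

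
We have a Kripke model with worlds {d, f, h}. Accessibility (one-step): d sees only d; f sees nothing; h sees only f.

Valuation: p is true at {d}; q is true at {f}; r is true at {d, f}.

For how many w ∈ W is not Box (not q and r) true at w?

d: Box (not q and r) is T. ✗
f: Box (not q and r) is T. ✗
h: Box (not q and r) is F. ✓
Satisfying worlds: {h}.

1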